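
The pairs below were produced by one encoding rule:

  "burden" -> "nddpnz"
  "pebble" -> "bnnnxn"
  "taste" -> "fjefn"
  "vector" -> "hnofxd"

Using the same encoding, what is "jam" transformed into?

vjy

The shift depends on letter class: consonant b→n is +12, but vowel u→d is +9. Vowels shift forward by 9 and consonants shift forward by 12.
Applying it to jam: j(cons)+12=v, a(vowel)+9=j, m(cons)+12=y.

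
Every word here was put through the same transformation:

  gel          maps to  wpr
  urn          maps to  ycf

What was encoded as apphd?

The output letters match the input read backwards, each shifted +11: gel reversed is leg. Two steps: reverse the string, then apply a Caesar shift of +11.
Decoding apphd: shift back: a−11=p, p−11=e, p−11=e, h−11=w, d−11=s → peews; then reverse → sweep.

sweep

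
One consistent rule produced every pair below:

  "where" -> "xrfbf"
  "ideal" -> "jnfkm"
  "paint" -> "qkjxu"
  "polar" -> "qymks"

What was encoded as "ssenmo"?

riddle

It's a Vigenère-style cipher with numeric key [1,10]: position i shifts by key[i mod 2].
Decoding ssenmo: s−1=r, s−10=i, e−1=d, n−10=d, m−1=l, o−10=e.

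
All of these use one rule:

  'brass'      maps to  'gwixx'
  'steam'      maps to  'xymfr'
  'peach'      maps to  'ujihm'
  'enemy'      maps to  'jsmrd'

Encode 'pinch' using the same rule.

unvhm

Shifts by position in brass: pos 0: b→g (+5), pos 1: r→w (+5), pos 2: a→i (+8), pos 3: s→x (+5), pos 4: s→x (+5) — repeating every 3. It's a Vigenère-style cipher with numeric key [5,5,8]: position i shifts by key[i mod 3].
For pinch: p+5=u, i+5=n, n+8=v, c+5=h, h+5=m.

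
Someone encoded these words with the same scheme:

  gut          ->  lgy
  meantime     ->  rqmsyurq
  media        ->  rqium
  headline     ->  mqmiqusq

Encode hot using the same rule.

Two shifts are in play — +12 for a/e/i/o/u, +5 for every other letter.
For hot: h(cons)+5=m, o(vowel)+12=a, t(cons)+5=y.

may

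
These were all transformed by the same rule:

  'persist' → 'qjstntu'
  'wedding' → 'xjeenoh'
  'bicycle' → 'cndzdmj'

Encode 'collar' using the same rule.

dtmmfs

Vowels shift forward by 5 and consonants shift forward by 1.
For collar: c(cons)+1=d, o(vowel)+5=t, l(cons)+1=m, l(cons)+1=m, a(vowel)+5=f, r(cons)+1=s.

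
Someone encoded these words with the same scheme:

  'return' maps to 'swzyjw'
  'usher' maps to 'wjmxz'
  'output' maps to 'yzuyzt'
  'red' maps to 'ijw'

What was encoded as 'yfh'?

The output letters match the input read backwards, each shifted +5: return reversed is nruter. The word is reversed, then every letter is shifted forward by 5.
Reversing it on yfh: shift back: y−5=t, f−5=a, h−5=c → tac; then reverse → cat.

cat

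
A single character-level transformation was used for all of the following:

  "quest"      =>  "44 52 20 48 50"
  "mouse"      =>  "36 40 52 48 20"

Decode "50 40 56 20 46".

tower

q(#17)→44 and u(#21)→52: differences scale by 2, so n = 2·pos + 10. Each letter becomes 2×(its alphabet position, a=1..z=26) + 10.
Reversing it on 50 40 56 20 46: 50→(50−10)÷2=20=t, 40→(40−10)÷2=15=o, 56→(56−10)÷2=23=w, 20→(20−10)÷2=5=e, 46→(46−10)÷2=18=r.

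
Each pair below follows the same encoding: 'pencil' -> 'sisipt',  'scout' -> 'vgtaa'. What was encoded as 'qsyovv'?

In pencil: p→s is +3, e→i is +4, n→s is +5, c→i is +6 — the shift increases by 1 each position. Letter i (0-indexed) is shifted by i+3, so successive shifts are 3, 4, 5, ….
Reversing it on qsyovv: q−3=n, s−4=o, y−5=t, o−6=i, v−7=o, v−8=n.

notion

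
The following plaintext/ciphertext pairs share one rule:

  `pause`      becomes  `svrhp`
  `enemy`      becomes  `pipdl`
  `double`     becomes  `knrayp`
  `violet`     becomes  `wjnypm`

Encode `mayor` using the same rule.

dvlnc

p(15)→s(18) and a(0)→v(21) fit y≡5x+21 (mod 26); the inverse of 5 mod 26 is 21. Each letter's alphabet position (a=0..z=25) is mapped through 5·x+21 mod 26 — an affine cipher.
For mayor: m(12)→5·12+21≡3=d; a(0)→5·0+21≡21=v; y(24)→5·24+21≡11=l; o(14)→5·14+21≡13=n; r(17)→5·17+21≡2=c (all mod 26).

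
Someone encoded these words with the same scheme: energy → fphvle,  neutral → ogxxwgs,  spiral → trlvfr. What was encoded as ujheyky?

theater

In energy: e→f is +1, n→p is +2, e→h is +3, r→v is +4 — the shift increases by 1 each position. Letter i (0-indexed) is shifted by i+1, so successive shifts are 1, 2, 3, ….
Reversing it on ujheyky: u−1=t, j−2=h, h−3=e, e−4=a, y−5=t, k−6=e, y−7=r.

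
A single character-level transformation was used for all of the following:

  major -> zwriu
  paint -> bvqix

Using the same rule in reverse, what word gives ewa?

The word is reversed, then every letter is shifted forward by 8.
Decoding ewa: shift back: e−8=w, w−8=o, a−8=s → wos; then reverse → sow.

sow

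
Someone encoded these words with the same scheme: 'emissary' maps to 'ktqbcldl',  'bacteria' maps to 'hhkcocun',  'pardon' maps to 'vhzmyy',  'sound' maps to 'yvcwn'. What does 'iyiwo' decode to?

crane

In emissary: e→k is +6, m→t is +7, i→q is +8, s→b is +9 — the shift increases by 1 each position. The shift increases by 1 at each position, starting from +6: 6, 7, 8, ….
Decoding iyiwo: i−6=c, y−7=r, i−8=a, w−9=n, o−10=e.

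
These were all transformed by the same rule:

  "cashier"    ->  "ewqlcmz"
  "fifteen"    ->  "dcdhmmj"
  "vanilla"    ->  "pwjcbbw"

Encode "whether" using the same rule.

glmhlmz

c(2)→e(4) and a(0)→w(22) fit y≡17x+22 (mod 26); the inverse of 17 mod 26 is 23. This is an affine cipher: with a=0,…,z=25, each position x becomes (17x+22) mod 26.
On whether: w(22)→17·22+22≡6=g; h(7)→17·7+22≡11=l; e(4)→17·4+22≡12=m; t(19)→17·19+22≡7=h; h(7)→17·7+22≡11=l; e(4)→17·4+22≡12=m; r(17)→17·17+22≡25=z (all mod 26).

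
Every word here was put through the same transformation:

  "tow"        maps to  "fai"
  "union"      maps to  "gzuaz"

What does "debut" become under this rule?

Compare letters: t→f is +12, o→a is +12, w→i is +12 — a constant shift. This is a Caesar cipher with shift 12.
On debut: d+12=p, e+12=q, b+12=n, u+12=g, t+12=f.

pqngf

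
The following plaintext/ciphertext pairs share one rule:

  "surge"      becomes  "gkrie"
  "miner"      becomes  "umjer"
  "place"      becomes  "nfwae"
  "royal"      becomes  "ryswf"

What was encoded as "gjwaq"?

snack

s(18)→g(6) and u(20)→k(10) fit y≡15x+22 (mod 26); the inverse of 15 mod 26 is 7. Treating letters as 0–25, the rule is x ↦ 15x + 22 (mod 26).
Decoding gjwaq: g(6)→7·(6−22)≡18=s; j(9)→7·(9−22)≡13=n; w(22)→7·(22−22)≡0=a; a(0)→7·(0−22)≡2=c; q(16)→7·(16−22)≡10=k (all mod 26).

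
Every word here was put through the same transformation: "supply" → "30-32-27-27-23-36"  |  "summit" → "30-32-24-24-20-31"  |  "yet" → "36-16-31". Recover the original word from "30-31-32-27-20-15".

stupid

s is letter #19 and maps to 30: an offset of 11. The number is (letter's place in the alphabet, a=1) + 11.
Decoding 30-31-32-27-20-15: 30→(30−11)÷1=19=s, 31→(31−11)÷1=20=t, 32→(32−11)÷1=21=u, 27→(27−11)÷1=16=p, 20→(20−11)÷1=9=i, 15→(15−11)÷1=4=d.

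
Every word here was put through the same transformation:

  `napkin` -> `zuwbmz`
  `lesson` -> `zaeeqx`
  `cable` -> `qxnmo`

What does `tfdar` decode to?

forth

The output letters match the input read backwards, each shifted +12: napkin reversed is nikpan. Two steps: reverse the string, then apply a Caesar shift of +12.
Decoding tfdar: shift back: t−12=h, f−12=t, d−12=r, a−12=o, r−12=f → htrof; then reverse → forth.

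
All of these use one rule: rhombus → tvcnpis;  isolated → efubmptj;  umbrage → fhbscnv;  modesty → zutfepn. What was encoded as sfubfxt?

The output letters match the input read backwards, each shifted +1: rhombus reversed is submohr. The word is reversed, then every letter is shifted forward by 1.
Undoing it on sfubfxt: shift back: s−1=r, f−1=e, u−1=t, b−1=a, f−1=e, x−1=w, t−1=s → retaews; then reverse → sweater.

sweater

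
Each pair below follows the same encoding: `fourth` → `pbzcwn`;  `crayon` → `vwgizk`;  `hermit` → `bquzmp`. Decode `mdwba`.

stove

The word is reversed, then every letter is shifted forward by 8.
Reversing it on mdwba: shift back: m−8=e, d−8=v, w−8=o, b−8=t, a−8=s → evots; then reverse → stove.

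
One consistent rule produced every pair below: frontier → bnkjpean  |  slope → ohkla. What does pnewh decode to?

Compare letters: f→b is +22, r→n is +22, o→k is +22 — a constant shift. Every letter moves 22 places later in the alphabet, wrapping around z→a.
Decoding pnewh: p−22=t, n−22=r, e−22=i, w−22=a, h−22=l.

trial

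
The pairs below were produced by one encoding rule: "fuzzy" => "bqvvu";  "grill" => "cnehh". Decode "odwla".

shape

Compare letters: f→b is +22, u→q is +22, z→v is +22 — a constant shift. Every letter moves 22 places later in the alphabet, wrapping around z→a.
Reversing it on odwla: o−22=s, d−22=h, w−22=a, l−22=p, a−22=e.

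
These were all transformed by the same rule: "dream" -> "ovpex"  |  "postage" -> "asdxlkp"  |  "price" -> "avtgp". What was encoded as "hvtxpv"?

Shifts by position in dream: pos 0: d→o (+11), pos 1: r→v (+4), pos 2: e→p (+11), pos 3: a→e (+4) — repeating every 2. A repeating key of period 2 is used — shifts +11, +4 over and over.
Undoing it on hvtxpv: h−11=w, v−4=r, t−11=i, x−4=t, p−11=e, v−4=r.

writer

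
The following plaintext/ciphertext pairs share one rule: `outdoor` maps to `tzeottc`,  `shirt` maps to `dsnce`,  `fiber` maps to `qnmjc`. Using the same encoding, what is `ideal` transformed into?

nojfw

The shift depends on letter class: consonant t→e is +11, but vowel o→t is +5. Two shifts are in play — +5 for a/e/i/o/u, +11 for every other letter.
On ideal: i(vowel)+5=n, d(cons)+11=o, e(vowel)+5=j, a(vowel)+5=f, l(cons)+11=w.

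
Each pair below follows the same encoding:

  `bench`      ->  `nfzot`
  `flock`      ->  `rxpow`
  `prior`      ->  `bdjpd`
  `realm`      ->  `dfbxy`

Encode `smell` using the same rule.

Two shifts are in play — +1 for a/e/i/o/u, +12 for every other letter.
On smell: s(cons)+12=e, m(cons)+12=y, e(vowel)+1=f, l(cons)+12=x, l(cons)+12=x.

eyfxx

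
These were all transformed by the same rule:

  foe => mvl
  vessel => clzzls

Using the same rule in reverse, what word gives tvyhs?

moral

Compare letters: f→m is +7, o→v is +7, e→l is +7 — a constant shift. It's a constant shift of +7 (ROT7).
Decoding tvyhs: t−7=m, v−7=o, y−7=r, h−7=a, s−7=l.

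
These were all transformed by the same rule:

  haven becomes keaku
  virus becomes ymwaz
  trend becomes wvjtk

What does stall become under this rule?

In haven: h→k is +3, a→e is +4, v→a is +5, e→k is +6 — the shift increases by 1 each position. Each letter shifts forward by (position + 3), i.e. 3, 4, 5, … — the shift grows by one for each successive letter.
On stall: s+3=v, t+4=x, a+5=f, l+6=r, l+7=s.

vxfrs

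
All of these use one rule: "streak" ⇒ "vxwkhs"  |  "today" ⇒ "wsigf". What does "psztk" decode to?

mound

The shift increases by 1 at each position, starting from +3: 3, 4, 5, ….
Reversing it on psztk: p−3=m, s−4=o, z−5=u, t−6=n, k−7=d.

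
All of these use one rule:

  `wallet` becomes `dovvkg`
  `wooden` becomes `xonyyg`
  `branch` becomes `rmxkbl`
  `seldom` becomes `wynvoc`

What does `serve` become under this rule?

The output letters match the input read backwards, each shifted +10: wallet reversed is tellaw. The word is reversed, then every letter is shifted forward by 10.
For serve: reverse → evres; then shift: e+10=o, v+10=f, r+10=b, e+10=o, s+10=c.

ofboc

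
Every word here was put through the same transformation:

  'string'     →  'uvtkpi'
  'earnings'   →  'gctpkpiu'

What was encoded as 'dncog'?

blame

Compare letters: s→u is +2, t→v is +2, r→t is +2 — a constant shift. This is a Caesar cipher with shift 2.
Decoding dncog: d−2=b, n−2=l, c−2=a, o−2=m, g−2=e.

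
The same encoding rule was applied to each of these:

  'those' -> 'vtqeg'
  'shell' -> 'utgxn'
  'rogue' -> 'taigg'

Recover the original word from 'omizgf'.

Shifts by position in those: pos 0: t→v (+2), pos 1: h→t (+12), pos 2: o→q (+2), pos 3: s→e (+12) — repeating every 2. The shifts repeat in a cycle of length 2: positions 0,1,… shift by +2, +12, then the pattern repeats.
Reversing it on omizgf: o−2=m, m−12=a, i−2=g, z−12=n, g−2=e, f−12=t.

magnet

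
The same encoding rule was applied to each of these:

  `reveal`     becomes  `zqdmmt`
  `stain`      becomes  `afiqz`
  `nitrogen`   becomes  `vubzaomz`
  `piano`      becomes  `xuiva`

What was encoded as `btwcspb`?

It's a Vigenère-style cipher with numeric key [8,12,8]: position i shifts by key[i mod 3].
Undoing it on btwcspb: b−8=t, t−12=h, w−8=o, c−8=u, s−12=g, p−8=h, b−8=t.

thought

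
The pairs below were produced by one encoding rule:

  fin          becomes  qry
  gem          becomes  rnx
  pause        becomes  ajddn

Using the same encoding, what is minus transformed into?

xrydd

Vowels shift forward by 9 and consonants shift forward by 11.
For minus: m(cons)+11=x, i(vowel)+9=r, n(cons)+11=y, u(vowel)+9=d, s(cons)+11=d.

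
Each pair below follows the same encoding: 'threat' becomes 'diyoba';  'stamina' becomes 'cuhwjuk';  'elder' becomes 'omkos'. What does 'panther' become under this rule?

zbudilb

Shifts by position in threat: pos 0: t→d (+10), pos 1: h→i (+1), pos 2: r→y (+7), pos 3: e→o (+10), pos 4: a→b (+1), pos 5: t→a (+7) — repeating every 3. A repeating key of period 3 is used — shifts +10, +1, +7 over and over.
On panther: p+10=z, a+1=b, n+7=u, t+10=d, h+1=i, e+7=l, r+10=b.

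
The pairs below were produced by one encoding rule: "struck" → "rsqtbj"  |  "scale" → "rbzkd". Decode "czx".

day

Compare letters: s→r is +25, t→s is +25, r→q is +25 — a constant shift. Each letter is shifted forward by 25 in the alphabet (a Caesar shift of +25).
Reversing it on czx: c−25=d, z−25=a, x−25=y.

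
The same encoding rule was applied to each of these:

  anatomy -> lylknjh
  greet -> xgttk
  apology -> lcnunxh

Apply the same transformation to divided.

a(0)→l(11) and n(13)→y(24) fit y≡15x+11 (mod 26); the inverse of 15 mod 26 is 7. Each letter's alphabet position (a=0..z=25) is mapped through 15·x+11 mod 26 — an affine cipher.
On divided: d(3)→15·3+11≡4=e; i(8)→15·8+11≡1=b; v(21)→15·21+11≡14=o; i(8)→15·8+11≡1=b; d(3)→15·3+11≡4=e; e(4)→15·4+11≡19=t; d(3)→15·3+11≡4=e (all mod 26).

ebobete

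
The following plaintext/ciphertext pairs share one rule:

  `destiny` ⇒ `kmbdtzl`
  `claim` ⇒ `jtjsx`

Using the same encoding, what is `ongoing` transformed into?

vvpytzt

In destiny: d→k is +7, e→m is +8, s→b is +9, t→d is +10 — the shift increases by 1 each position. Each letter shifts forward by (position + 7), i.e. 7, 8, 9, … — the shift grows by one for each successive letter.
Applying it to ongoing: o+7=v, n+8=v, g+9=p, o+10=y, i+11=t, n+12=z, g+13=t.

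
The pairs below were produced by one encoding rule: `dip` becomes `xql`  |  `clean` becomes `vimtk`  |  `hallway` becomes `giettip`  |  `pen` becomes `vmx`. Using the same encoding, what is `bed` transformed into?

lmj

The output letters match the input read backwards, each shifted +8: dip reversed is pid. The word is reversed, then every letter is shifted forward by 8.
For bed: reverse → deb; then shift: d+8=l, e+8=m, b+8=j.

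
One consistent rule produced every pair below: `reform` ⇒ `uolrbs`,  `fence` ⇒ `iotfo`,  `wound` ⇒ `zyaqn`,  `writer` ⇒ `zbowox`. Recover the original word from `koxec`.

herbs

It's a Vigenère-style cipher with numeric key [3,10,6]: position i shifts by key[i mod 3].
Reversing it on koxec: k−3=h, o−10=e, x−6=r, e−3=b, c−10=s.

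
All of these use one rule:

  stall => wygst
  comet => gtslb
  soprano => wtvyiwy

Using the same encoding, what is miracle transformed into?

qnxhkuo

In stall: s→w is +4, t→y is +5, a→g is +6, l→s is +7 — the shift increases by 1 each position. Each letter shifts forward by (position + 4), i.e. 4, 5, 6, … — the shift grows by one for each successive letter.
Applying it to miracle: m+4=q, i+5=n, r+6=x, a+7=h, c+8=k, l+9=u, e+10=o.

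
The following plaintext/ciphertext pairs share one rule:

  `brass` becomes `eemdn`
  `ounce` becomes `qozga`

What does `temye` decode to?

smash

The output letters match the input read backwards, each shifted +12: brass reversed is ssarb. Two steps: reverse the string, then apply a Caesar shift of +12.
Decoding temye: shift back: t−12=h, e−12=s, m−12=a, y−12=m, e−12=s → hsams; then reverse → smash.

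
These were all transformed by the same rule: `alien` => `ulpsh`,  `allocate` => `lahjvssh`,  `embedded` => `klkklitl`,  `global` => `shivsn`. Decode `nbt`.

mug

The output letters match the input read backwards, each shifted +7: alien reversed is neila. Two steps: reverse the string, then apply a Caesar shift of +7.
Decoding nbt: shift back: n−7=g, b−7=u, t−7=m → gum; then reverse → mug.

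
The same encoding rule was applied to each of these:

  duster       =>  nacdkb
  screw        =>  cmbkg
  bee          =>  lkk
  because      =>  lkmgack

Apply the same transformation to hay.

Two shifts are in play — +6 for a/e/i/o/u, +10 for every other letter.
On hay: h(cons)+10=r, a(vowel)+6=g, y(cons)+10=i.

rgi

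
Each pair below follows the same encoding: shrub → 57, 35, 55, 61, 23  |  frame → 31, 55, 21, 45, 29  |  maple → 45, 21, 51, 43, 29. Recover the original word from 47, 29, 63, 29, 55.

never

s(#19)→57 and h(#8)→35: differences scale by 2, so n = 2·pos + 19. With a=1..z=26, the number is 2·pos + 19.
Undoing it on 47, 29, 63, 29, 55: 47→(47−19)÷2=14=n, 29→(29−19)÷2=5=e, 63→(63−19)÷2=22=v, 29→(29−19)÷2=5=e, 55→(55−19)÷2=18=r.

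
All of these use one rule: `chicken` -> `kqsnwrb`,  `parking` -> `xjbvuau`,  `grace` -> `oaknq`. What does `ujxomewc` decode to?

mandarin

In chicken: c→k is +8, h→q is +9, i→s is +10, c→n is +11 — the shift increases by 1 each position. Letter i (0-indexed) is shifted by i+8, so successive shifts are 8, 9, 10, ….
Decoding ujxomewc: u−8=m, j−9=a, x−10=n, o−11=d, m−12=a, e−13=r, w−14=i, c−15=n.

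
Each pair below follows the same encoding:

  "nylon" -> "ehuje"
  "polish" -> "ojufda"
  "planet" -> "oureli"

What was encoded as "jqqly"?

offer

n(13)→e(4) and y(24)→h(7) fit y≡5x+17 (mod 26); the inverse of 5 mod 26 is 21. Each letter's alphabet position (a=0..z=25) is mapped through 5·x+17 mod 26 — an affine cipher.
Decoding jqqly: j(9)→21·(9−17)≡14=o; q(16)→21·(16−17)≡5=f; q(16)→21·(16−17)≡5=f; l(11)→21·(11−17)≡4=e; y(24)→21·(24−17)≡17=r (all mod 26).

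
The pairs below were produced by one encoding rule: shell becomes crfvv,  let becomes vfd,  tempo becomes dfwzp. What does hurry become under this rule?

rvbbi

Two shifts are in play — +1 for a/e/i/o/u, +10 for every other letter.
On hurry: h(cons)+10=r, u(vowel)+1=v, r(cons)+10=b, r(cons)+10=b, y(cons)+10=i.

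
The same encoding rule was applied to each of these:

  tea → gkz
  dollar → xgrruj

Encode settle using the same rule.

The word is reversed, then every letter is shifted forward by 6.
For settle: reverse → elttes; then shift: e+6=k, l+6=r, t+6=z, t+6=z, e+6=k, s+6=y.

krzzky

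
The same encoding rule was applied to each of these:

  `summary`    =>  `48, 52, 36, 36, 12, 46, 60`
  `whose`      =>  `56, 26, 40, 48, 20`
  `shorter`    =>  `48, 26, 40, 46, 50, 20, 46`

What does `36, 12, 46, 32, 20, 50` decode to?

Each letter becomes 2×(its alphabet position, a=1..z=26) + 10.
Reversing it on 36, 12, 46, 32, 20, 50: 36→(36−10)÷2=13=m, 12→(12−10)÷2=1=a, 46→(46−10)÷2=18=r, 32→(32−10)÷2=11=k, 20→(20−10)÷2=5=e, 50→(50−10)÷2=20=t.

market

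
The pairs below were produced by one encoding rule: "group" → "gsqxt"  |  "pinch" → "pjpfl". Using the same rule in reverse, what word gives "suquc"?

story

In group: g→g is +0, r→s is +1, o→q is +2, u→x is +3 — the shift increases by 1 each position. The shift increases by 1 at each position, starting from +0: 0, 1, 2, ….
Reversing it on suquc: s−0=s, u−1=t, q−2=o, u−3=r, c−4=y.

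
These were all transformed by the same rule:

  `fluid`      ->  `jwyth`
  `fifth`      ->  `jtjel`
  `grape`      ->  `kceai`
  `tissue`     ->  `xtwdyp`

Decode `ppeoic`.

Shifts by position in fluid: pos 0: f→j (+4), pos 1: l→w (+11), pos 2: u→y (+4), pos 3: i→t (+11) — repeating every 2. It's a Vigenère-style cipher with numeric key [4,11]: position i shifts by key[i mod 2].
Reversing it on ppeoic: p−4=l, p−11=e, e−4=a, o−11=d, i−4=e, c−11=r.

leader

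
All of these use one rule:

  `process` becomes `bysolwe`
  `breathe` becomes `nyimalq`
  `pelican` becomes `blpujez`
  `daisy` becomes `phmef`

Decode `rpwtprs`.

The shifts repeat in a cycle of length 3: positions 0,1,… shift by +12, +7, +4, then the pattern repeats.
Decoding rpwtprs: r−12=f, p−7=i, w−4=s, t−12=h, p−7=i, r−4=n, s−12=g.

fishing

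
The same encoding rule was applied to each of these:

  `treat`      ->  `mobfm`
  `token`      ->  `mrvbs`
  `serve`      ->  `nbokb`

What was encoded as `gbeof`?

This is an affine cipher: with a=0,…,z=25, each position x becomes (25x+5) mod 26.
Reversing it on gbeof: g(6)→25·(6−5)≡25=z; b(1)→25·(1−5)≡4=e; e(4)→25·(4−5)≡1=b; o(14)→25·(14−5)≡17=r; f(5)→25·(5−5)≡0=a (all mod 26).

zebra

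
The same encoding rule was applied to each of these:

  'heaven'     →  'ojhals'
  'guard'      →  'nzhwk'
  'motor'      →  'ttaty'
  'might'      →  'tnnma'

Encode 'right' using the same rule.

It's a Vigenère-style cipher with numeric key [7,5]: position i shifts by key[i mod 2].
Applying it to right: r+7=y, i+5=n, g+7=n, h+5=m, t+7=a.

ynnma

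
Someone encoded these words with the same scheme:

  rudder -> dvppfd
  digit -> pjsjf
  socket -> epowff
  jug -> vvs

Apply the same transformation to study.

efvpk

The shift depends on letter class: consonant r→d is +12, but vowel u→v is +1. Two shifts are in play — +1 for a/e/i/o/u, +12 for every other letter.
For study: s(cons)+12=e, t(cons)+12=f, u(vowel)+1=v, d(cons)+12=p, y(cons)+12=k.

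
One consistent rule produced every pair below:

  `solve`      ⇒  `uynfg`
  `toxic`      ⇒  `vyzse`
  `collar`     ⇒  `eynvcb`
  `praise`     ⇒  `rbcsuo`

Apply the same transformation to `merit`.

Shifts by position in solve: pos 0: s→u (+2), pos 1: o→y (+10), pos 2: l→n (+2), pos 3: v→f (+10) — repeating every 2. A repeating key of period 2 is used — shifts +2, +10 over and over.
On merit: m+2=o, e+10=o, r+2=t, i+10=s, t+2=v.

ootsv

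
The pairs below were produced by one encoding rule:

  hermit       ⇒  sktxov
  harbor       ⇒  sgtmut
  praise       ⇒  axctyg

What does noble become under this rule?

Shifts by position in hermit: pos 0: h→s (+11), pos 1: e→k (+6), pos 2: r→t (+2), pos 3: m→x (+11), pos 4: i→o (+6), pos 5: t→v (+2) — repeating every 3. The shifts repeat in a cycle of length 3: positions 0,1,… shift by +11, +6, +2, then the pattern repeats.
For noble: n+11=y, o+6=u, b+2=d, l+11=w, e+6=k.

yudwk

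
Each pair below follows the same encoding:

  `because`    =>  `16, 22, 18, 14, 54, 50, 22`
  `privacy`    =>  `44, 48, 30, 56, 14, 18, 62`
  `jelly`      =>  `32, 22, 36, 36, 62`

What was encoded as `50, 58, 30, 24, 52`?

The formula is n = 2×(alphabet index, a=1) + 12.
Decoding 50, 58, 30, 24, 52: 50→(50−12)÷2=19=s, 58→(58−12)÷2=23=w, 30→(30−12)÷2=9=i, 24→(24−12)÷2=6=f, 52→(52−12)÷2=20=t.

swift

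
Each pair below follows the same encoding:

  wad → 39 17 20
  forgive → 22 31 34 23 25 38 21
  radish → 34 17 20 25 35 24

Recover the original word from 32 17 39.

paw

w is letter #23 and maps to 39: an offset of 16. Each letter is replaced by its alphabet position (a=1..z=26) + 16.
Undoing it on 32 17 39: 32→(32−16)÷1=16=p, 17→(17−16)÷1=1=a, 39→(39−16)÷1=23=w.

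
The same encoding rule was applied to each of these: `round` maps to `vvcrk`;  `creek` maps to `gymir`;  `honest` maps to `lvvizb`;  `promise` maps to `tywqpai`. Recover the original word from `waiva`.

start

Shifts by position in round: pos 0: r→v (+4), pos 1: o→v (+7), pos 2: u→c (+8), pos 3: n→r (+4), pos 4: d→k (+7) — repeating every 3. A repeating key of period 3 is used — shifts +4, +7, +8 over and over.
Decoding waiva: w−4=s, a−7=t, i−8=a, v−4=r, a−7=t.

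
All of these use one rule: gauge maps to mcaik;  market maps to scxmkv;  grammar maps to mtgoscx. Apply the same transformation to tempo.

zgsru

Shifts by position in gauge: pos 0: g→m (+6), pos 1: a→c (+2), pos 2: u→a (+6), pos 3: g→i (+2) — repeating every 2. A repeating key of period 2 is used — shifts +6, +2 over and over.
On tempo: t+6=z, e+2=g, m+6=s, p+2=r, o+6=u.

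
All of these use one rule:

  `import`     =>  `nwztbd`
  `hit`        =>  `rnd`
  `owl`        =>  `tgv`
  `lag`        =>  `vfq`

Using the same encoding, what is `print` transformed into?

zbnxd

The shift depends on letter class: consonant m→w is +10, but vowel i→n is +5. Two shifts are in play — +5 for a/e/i/o/u, +10 for every other letter.
For print: p(cons)+10=z, r(cons)+10=b, i(vowel)+5=n, n(cons)+10=x, t(cons)+10=d.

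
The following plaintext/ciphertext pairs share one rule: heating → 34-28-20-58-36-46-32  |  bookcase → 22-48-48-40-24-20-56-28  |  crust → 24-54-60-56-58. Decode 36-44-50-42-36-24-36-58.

h(#8)→34 and e(#5)→28: differences scale by 2, so n = 2·pos + 18. The formula is n = 2×(alphabet index, a=1) + 18.
Reversing it on 36-44-50-42-36-24-36-58: 36→(36−18)÷2=9=i, 44→(44−18)÷2=13=m, 50→(50−18)÷2=16=p, 42→(42−18)÷2=12=l, 36→(36−18)÷2=9=i, 24→(24−18)÷2=3=c, 36→(36−18)÷2=9=i, 58→(58−18)÷2=20=t.

implicit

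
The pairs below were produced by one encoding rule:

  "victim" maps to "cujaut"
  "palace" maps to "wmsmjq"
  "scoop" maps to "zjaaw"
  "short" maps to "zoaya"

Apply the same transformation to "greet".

nyqqa

The shift depends on letter class: consonant v→c is +7, but vowel i→u is +12. Vowels shift forward by 12 and consonants shift forward by 7.
On greet: g(cons)+7=n, r(cons)+7=y, e(vowel)+12=q, e(vowel)+12=q, t(cons)+7=a.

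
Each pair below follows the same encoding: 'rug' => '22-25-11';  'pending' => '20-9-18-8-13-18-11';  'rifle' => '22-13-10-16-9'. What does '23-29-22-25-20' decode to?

r is letter #18 and maps to 22: an offset of 4. Letters become their 1-based position plus 4 (so a→5, b→6, …).
Decoding 23-29-22-25-20: 23→(23−4)÷1=19=s, 29→(29−4)÷1=25=y, 22→(22−4)÷1=18=r, 25→(25−4)÷1=21=u, 20→(20−4)÷1=16=p.

syrup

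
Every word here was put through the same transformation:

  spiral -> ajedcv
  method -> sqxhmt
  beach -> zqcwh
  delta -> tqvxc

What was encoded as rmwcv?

vocal

Each letter's alphabet position (a=0..z=25) is mapped through 23·x+2 mod 26 — an affine cipher.
Reversing it on rmwcv: r(17)→17·(17−2)≡21=v; m(12)→17·(12−2)≡14=o; w(22)→17·(22−2)≡2=c; c(2)→17·(2−2)≡0=a; v(21)→17·(21−2)≡11=l (all mod 26).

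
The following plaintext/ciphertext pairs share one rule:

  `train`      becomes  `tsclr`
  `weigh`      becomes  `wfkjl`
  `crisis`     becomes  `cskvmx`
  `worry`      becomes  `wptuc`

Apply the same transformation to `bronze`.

bsqqdj

In train: t→t is +0, r→s is +1, a→c is +2, i→l is +3 — the shift increases by 1 each position. Letter i (0-indexed) is shifted by i+0, so successive shifts are 0, 1, 2, ….
For bronze: b+0=b, r+1=s, o+2=q, n+3=q, z+4=d, e+5=j.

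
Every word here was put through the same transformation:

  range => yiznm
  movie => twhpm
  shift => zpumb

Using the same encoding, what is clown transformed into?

The shifts repeat in a cycle of length 3: positions 0,1,… shift by +7, +8, +12, then the pattern repeats.
On clown: c+7=j, l+8=t, o+12=a, w+7=d, n+8=v.

jtadv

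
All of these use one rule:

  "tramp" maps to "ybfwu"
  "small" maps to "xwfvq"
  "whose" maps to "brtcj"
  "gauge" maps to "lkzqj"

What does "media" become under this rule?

Shifts by position in tramp: pos 0: t→y (+5), pos 1: r→b (+10), pos 2: a→f (+5), pos 3: m→w (+10) — repeating every 2. A repeating key of period 2 is used — shifts +5, +10 over and over.
For media: m+5=r, e+10=o, d+5=i, i+10=s, a+5=f.

roisf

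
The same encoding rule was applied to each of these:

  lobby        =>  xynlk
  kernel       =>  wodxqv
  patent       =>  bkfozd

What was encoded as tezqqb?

hunger

Shifts by position in lobby: pos 0: l→x (+12), pos 1: o→y (+10), pos 2: b→n (+12), pos 3: b→l (+10) — repeating every 2. A repeating key of period 2 is used — shifts +12, +10 over and over.
Decoding tezqqb: t−12=h, e−10=u, z−12=n, q−10=g, q−12=e, b−10=r.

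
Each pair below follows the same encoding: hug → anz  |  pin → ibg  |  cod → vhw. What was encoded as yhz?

fog

Compare letters: h→a is +19, u→n is +19, g→z is +19 — a constant shift. It's a constant shift of +19 (ROT19).
Reversing it on yhz: y−19=f, h−19=o, z−19=g.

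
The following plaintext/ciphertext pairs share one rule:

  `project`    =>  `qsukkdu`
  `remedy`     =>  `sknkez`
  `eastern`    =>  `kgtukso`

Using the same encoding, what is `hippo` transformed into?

ioqqu

The shift depends on letter class: consonant p→q is +1, but vowel o→u is +6. Two shifts are in play — +6 for a/e/i/o/u, +1 for every other letter.
On hippo: h(cons)+1=i, i(vowel)+6=o, p(cons)+1=q, p(cons)+1=q, o(vowel)+6=u.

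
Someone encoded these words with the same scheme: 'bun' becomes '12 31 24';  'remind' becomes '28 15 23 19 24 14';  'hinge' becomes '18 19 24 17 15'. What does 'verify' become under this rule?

b is letter #2 and maps to 12: an offset of 10. The number is (letter's place in the alphabet, a=1) + 10.
Applying it to verify: v=22→32, e=5→15, r=18→28, i=9→19, f=6→16, y=25→35.

32 15 28 19 16 35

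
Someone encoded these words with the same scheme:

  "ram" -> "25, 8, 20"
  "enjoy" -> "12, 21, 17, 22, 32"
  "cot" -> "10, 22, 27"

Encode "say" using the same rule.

r is letter #18 and maps to 25: an offset of 7. Letters become their 1-based position plus 7 (so a→8, b→9, …).
Applying it to say: s=19→26, a=1→8, y=25→32.

26, 8, 32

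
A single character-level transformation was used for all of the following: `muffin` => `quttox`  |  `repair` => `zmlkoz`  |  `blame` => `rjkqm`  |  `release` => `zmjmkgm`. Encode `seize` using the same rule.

gmodm

m(12)→q(16) and u(20)→u(20) fit y≡7x+10 (mod 26); the inverse of 7 mod 26 is 15. Treating letters as 0–25, the rule is x ↦ 7x + 10 (mod 26).
Applying it to seize: s(18)→7·18+10≡6=g; e(4)→7·4+10≡12=m; i(8)→7·8+10≡14=o; z(25)→7·25+10≡3=d; e(4)→7·4+10≡12=m (all mod 26).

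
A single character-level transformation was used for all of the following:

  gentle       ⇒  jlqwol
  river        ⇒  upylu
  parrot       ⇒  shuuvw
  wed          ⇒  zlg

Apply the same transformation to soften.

vviwlq

The shift depends on letter class: consonant g→j is +3, but vowel e→l is +7. Vowels shift forward by 7 and consonants shift forward by 3.
For soften: s(cons)+3=v, o(vowel)+7=v, f(cons)+3=i, t(cons)+3=w, e(vowel)+7=l, n(cons)+3=q.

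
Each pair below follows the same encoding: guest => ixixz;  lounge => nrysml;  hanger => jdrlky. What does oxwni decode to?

music

Each letter shifts forward by (position + 2), i.e. 2, 3, 4, … — the shift grows by one for each successive letter.
Decoding oxwni: o−2=m, x−3=u, w−4=s, n−5=i, i−6=c.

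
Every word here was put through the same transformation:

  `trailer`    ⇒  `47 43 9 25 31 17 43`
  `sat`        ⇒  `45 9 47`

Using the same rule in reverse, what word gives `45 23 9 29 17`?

t(#20)→47 and r(#18)→43: differences scale by 2, so n = 2·pos + 7. Each letter becomes 2×(its alphabet position, a=1..z=26) + 7.
Reversing it on 45 23 9 29 17: 45→(45−7)÷2=19=s, 23→(23−7)÷2=8=h, 9→(9−7)÷2=1=a, 29→(29−7)÷2=11=k, 17→(17−7)÷2=5=e.

shake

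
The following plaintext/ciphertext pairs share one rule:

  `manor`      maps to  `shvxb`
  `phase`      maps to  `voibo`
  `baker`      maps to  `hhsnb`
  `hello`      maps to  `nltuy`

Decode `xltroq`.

In manor: m→s is +6, a→h is +7, n→v is +8, o→x is +9 — the shift increases by 1 each position. The shift increases by 1 at each position, starting from +6: 6, 7, 8, ….
Decoding xltroq: x−6=r, l−7=e, t−8=l, r−9=i, o−10=e, q−11=f.

relief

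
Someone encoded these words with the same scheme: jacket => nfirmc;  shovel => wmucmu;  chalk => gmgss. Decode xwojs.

trick

In jacket: j→n is +4, a→f is +5, c→i is +6, k→r is +7 — the shift increases by 1 each position. Each letter shifts forward by (position + 4), i.e. 4, 5, 6, … — the shift grows by one for each successive letter.
Reversing it on xwojs: x−4=t, w−5=r, o−6=i, j−7=c, s−8=k.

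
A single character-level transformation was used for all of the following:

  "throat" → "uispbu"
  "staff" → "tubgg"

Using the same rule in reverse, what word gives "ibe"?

had

Compare letters: t→u is +1, h→i is +1, r→s is +1 — a constant shift. This is a Caesar cipher with shift 1.
Undoing it on ibe: i−1=h, b−1=a, e−1=d.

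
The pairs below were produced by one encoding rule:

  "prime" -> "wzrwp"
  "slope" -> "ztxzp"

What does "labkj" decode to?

essay

The shift increases by 1 at each position, starting from +7: 7, 8, 9, ….
Reversing it on labkj: l−7=e, a−8=s, b−9=s, k−10=a, j−11=y.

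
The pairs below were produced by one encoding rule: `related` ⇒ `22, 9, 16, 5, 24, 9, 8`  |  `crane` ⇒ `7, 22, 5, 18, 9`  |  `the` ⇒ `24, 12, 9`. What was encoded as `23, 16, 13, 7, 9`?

slice

r is letter #18 and maps to 22: an offset of 4. Each letter is replaced by its alphabet position (a=1..z=26) + 4.
Decoding 23, 16, 13, 7, 9: 23→(23−4)÷1=19=s, 16→(16−4)÷1=12=l, 13→(13−4)÷1=9=i, 7→(7−4)÷1=3=c, 9→(9−4)÷1=5=e.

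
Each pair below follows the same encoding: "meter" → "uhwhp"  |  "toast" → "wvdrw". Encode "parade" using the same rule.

The output letters match the input read backwards, each shifted +3: meter reversed is retem. Two steps: reverse the string, then apply a Caesar shift of +3.
Applying it to parade: reverse → edarap; then shift: e+3=h, d+3=g, a+3=d, r+3=u, a+3=d, p+3=s.

hgduds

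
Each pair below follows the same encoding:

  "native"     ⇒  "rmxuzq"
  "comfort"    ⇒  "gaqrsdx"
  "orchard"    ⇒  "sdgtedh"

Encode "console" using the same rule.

garesxi

The shifts repeat in a cycle of length 2: positions 0,1,… shift by +4, +12, then the pattern repeats.
Applying it to console: c+4=g, o+12=a, n+4=r, s+12=e, o+4=s, l+12=x, e+4=i.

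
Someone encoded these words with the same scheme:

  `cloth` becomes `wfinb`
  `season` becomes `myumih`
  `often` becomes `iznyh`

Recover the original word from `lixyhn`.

rodent

Compare letters: c→w is +20, l→f is +20, o→i is +20 — a constant shift. It's a constant shift of +20 (ROT20).
Reversing it on lixyhn: l−20=r, i−20=o, x−20=d, y−20=e, h−20=n, n−20=t.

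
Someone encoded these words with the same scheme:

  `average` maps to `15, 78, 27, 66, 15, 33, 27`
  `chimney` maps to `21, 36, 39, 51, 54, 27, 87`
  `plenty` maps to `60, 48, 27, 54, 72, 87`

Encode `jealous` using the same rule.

42, 27, 15, 48, 57, 75, 69

a(#1)→15 and v(#22)→78: differences scale by 3, so n = 3·pos + 12. The formula is n = 3×(alphabet index, a=1) + 12.
Applying it to jealous: j=10→42, e=5→27, a=1→15, l=12→48, o=15→57, u=21→75, s=19→69.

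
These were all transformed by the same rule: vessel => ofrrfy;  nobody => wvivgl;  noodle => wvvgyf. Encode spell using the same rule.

rufyy

v(21)→o(14) and e(4)→f(5) fit y≡25x+9 (mod 26); the inverse of 25 mod 26 is 25. This is an affine cipher: with a=0,…,z=25, each position x becomes (25x+9) mod 26.
Applying it to spell: s(18)→25·18+9≡17=r; p(15)→25·15+9≡20=u; e(4)→25·4+9≡5=f; l(11)→25·11+9≡24=y; l(11)→25·11+9≡24=y (all mod 26).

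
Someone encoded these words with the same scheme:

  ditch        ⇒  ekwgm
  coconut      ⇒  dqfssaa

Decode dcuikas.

careful

In ditch: d→e is +1, i→k is +2, t→w is +3, c→g is +4 — the shift increases by 1 each position. The shift increases by 1 at each position, starting from +1: 1, 2, 3, ….
Decoding dcuikas: d−1=c, c−2=a, u−3=r, i−4=e, k−5=f, a−6=u, s−7=l.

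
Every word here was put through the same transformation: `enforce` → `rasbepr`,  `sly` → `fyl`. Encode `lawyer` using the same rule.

ynjlre

Compare letters: e→r is +13, n→a is +13, f→s is +13 — a constant shift. This is a Caesar cipher with shift 13.
On lawyer: l+13=y, a+13=n, w+13=j, y+13=l, e+13=r, r+13=e.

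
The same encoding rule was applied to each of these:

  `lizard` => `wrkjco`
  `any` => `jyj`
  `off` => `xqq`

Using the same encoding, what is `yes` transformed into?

jnd

Vowels shift forward by 9 and consonants shift forward by 11.
For yes: y(cons)+11=j, e(vowel)+9=n, s(cons)+11=d.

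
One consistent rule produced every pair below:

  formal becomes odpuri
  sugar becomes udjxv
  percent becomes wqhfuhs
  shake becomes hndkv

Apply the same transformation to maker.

The output letters match the input read backwards, each shifted +3: formal reversed is lamrof. The word is reversed, then every letter is shifted forward by 3.
For maker: reverse → rekam; then shift: r+3=u, e+3=h, k+3=n, a+3=d, m+3=p.

uhndp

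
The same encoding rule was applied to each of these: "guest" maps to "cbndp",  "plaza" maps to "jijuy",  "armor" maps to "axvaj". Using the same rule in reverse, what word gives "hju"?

lay

The output letters match the input read backwards, each shifted +9: guest reversed is tseug. Two steps: reverse the string, then apply a Caesar shift of +9.
Decoding hju: shift back: h−9=y, j−9=a, u−9=l → yal; then reverse → lay.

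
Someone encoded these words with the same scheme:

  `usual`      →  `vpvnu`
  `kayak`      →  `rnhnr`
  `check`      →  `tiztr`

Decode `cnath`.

fancy

u(20)→v(21) and s(18)→p(15) fit y≡3x+13 (mod 26); the inverse of 3 mod 26 is 9. Treating letters as 0–25, the rule is x ↦ 3x + 13 (mod 26).
Undoing it on cnath: c(2)→9·(2−13)≡5=f; n(13)→9·(13−13)≡0=a; a(0)→9·(0−13)≡13=n; t(19)→9·(19−13)≡2=c; h(7)→9·(7−13)≡24=y (all mod 26).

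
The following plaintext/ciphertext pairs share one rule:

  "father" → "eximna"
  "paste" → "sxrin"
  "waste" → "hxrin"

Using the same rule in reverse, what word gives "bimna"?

other

f(5)→e(4) and a(0)→x(23) fit y≡17x+23 (mod 26); the inverse of 17 mod 26 is 23. This is an affine cipher: with a=0,…,z=25, each position x becomes (17x+23) mod 26.
Undoing it on bimna: b(1)→23·(1−23)≡14=o; i(8)→23·(8−23)≡19=t; m(12)→23·(12−23)≡7=h; n(13)→23·(13−23)≡4=e; a(0)→23·(0−23)≡17=r (all mod 26).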